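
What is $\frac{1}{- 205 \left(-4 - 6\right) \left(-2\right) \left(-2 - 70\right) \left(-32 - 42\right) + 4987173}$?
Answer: $- \frac{1}{16857627} \approx -5.932 \cdot 10^{-8}$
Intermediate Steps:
$\frac{1}{- 205 \left(-4 - 6\right) \left(-2\right) \left(-2 - 70\right) \left(-32 - 42\right) + 4987173} = \frac{1}{- 205 \left(\left(-10\right) \left(-2\right)\right) \left(\left(-72\right) \left(-74\right)\right) + 4987173} = \frac{1}{\left(-205\right) 20 \cdot 5328 + 4987173} = \frac{1}{\left(-4100\right) 5328 + 4987173} = \frac{1}{-21844800 + 4987173} = \frac{1}{-16857627} = - \frac{1}{16857627}$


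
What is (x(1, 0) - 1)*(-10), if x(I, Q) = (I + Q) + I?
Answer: -10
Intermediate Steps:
x(I, Q) = Q + 2*I
(x(1, 0) - 1)*(-10) = ((0 + 2*1) - 1)*(-10) = ((0 + 2) - 1)*(-10) = (2 - 1)*(-10) = 1*(-10) = -10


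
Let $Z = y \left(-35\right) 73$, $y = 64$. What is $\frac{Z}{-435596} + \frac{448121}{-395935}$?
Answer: $- \frac{4659157997}{6159560795} \approx -0.75641$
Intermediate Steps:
$Z = -163520$ ($Z = 64 \left(-35\right) 73 = \left(-2240\right) 73 = -163520$)
$\frac{Z}{-435596} + \frac{448121}{-395935} = - \frac{163520}{-435596} + \frac{448121}{-395935} = \left(-163520\right) \left(- \frac{1}{435596}\right) + 448121 \left(- \frac{1}{395935}\right) = \frac{5840}{15557} - \frac{448121}{395935} = - \frac{4659157997}{6159560795}$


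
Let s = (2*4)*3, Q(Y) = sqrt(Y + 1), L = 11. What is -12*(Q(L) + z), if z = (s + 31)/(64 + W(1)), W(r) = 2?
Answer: -10 - 24*sqrt(3) ≈ -51.569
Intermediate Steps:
Q(Y) = sqrt(1 + Y)
s = 24 (s = 8*3 = 24)
z = 5/6 (z = (24 + 31)/(64 + 2) = 55/66 = 55*(1/66) = 5/6 ≈ 0.83333)
-12*(Q(L) + z) = -12*(sqrt(1 + 11) + 5/6) = -12*(sqrt(12) + 5/6) = -12*(2*sqrt(3) + 5/6) = -12*(5/6 + 2*sqrt(3)) = -10 - 24*sqrt(3)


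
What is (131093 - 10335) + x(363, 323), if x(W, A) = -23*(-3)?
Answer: 120827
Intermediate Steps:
x(W, A) = 69
(131093 - 10335) + x(363, 323) = (131093 - 10335) + 69 = 120758 + 69 = 120827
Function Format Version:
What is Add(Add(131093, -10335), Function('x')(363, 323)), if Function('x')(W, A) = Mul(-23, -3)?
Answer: 120827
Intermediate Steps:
Function('x')(W, A) = 69
Add(Add(131093, -10335), Function('x')(363, 323)) = Add(Add(131093, -10335), 69) = Add(120758, 69) = 120827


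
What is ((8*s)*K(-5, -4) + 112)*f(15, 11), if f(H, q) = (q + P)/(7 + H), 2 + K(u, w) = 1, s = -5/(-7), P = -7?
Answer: 1488/77 ≈ 19.325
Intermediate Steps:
s = 5/7 (s = -5*(-⅐) = 5/7 ≈ 0.71429)
K(u, w) = -1 (K(u, w) = -2 + 1 = -1)
f(H, q) = (-7 + q)/(7 + H) (f(H, q) = (q - 7)/(7 + H) = (-7 + q)/(7 + H))
((8*s)*K(-5, -4) + 112)*f(15, 11) = ((8*(5/7))*(-1) + 112)*((-7 + 11)/(7 + 15)) = ((40/7)*(-1) + 112)*(4/22) = (-40/7 + 112)*((1/22)*4) = (744/7)*(2/11) = 1488/77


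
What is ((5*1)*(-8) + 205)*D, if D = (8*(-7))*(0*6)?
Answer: 0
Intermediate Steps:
D = 0 (D = -56*0 = 0)
((5*1)*(-8) + 205)*D = ((5*1)*(-8) + 205)*0 = (5*(-8) + 205)*0 = (-40 + 205)*0 = 165*0 = 0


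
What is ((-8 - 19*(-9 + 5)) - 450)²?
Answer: 145924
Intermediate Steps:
((-8 - 19*(-9 + 5)) - 450)² = ((-8 - 19*(-4)) - 450)² = ((-8 + 76) - 450)² = (68 - 450)² = (-382)² = 145924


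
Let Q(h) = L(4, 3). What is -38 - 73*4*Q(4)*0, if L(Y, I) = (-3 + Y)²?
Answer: -38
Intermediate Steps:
Q(h) = 1 (Q(h) = (-3 + 4)² = 1² = 1)
-38 - 73*4*Q(4)*0 = -38 - 73*4*1*0 = -38 - 292*0 = -38 - 73*0 = -38 + 0 = -38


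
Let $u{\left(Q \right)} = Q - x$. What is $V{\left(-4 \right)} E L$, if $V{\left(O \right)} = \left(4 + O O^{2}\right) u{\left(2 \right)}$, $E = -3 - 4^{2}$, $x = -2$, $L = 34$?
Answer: $155040$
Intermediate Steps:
$E = -19$ ($E = -3 - 16 = -19$)
$u{\left(Q \right)} = 2 + Q$ ($u{\left(Q \right)} = Q - -2 = Q + 2 = 2 + Q$)
$V{\left(O \right)} = 16 + 4 O^{3}$ ($V{\left(O \right)} = \left(4 + O O^{2}\right) \left(2 + 2\right) = \left(4 + O^{3}\right) 4 = 16 + 4 O^{3}$)
$V{\left(-4 \right)} E L = \left(16 + 4 \left(-4\right)^{3}\right) \left(-19\right) 34 = \left(16 + 4 \left(-64\right)\right) \left(-19\right) 34 = \left(16 - 256\right) \left(-19\right) 34 = \left(-240\right) \left(-19\right) 34 = 4560 \cdot 34 = 155040$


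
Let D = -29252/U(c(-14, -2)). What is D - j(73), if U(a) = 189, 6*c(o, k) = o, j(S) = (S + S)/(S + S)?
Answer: -29441/189 ≈ -155.77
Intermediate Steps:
j(S) = 1 (j(S) = (2*S)/((2*S)) = (2*S)*(1/(2*S)) = 1)
c(o, k) = o/6
D = -29252/189 ≈ -154.77
D - j(73) = -29252/189 - 1*1 = -29252/189 - 1 = -29441/189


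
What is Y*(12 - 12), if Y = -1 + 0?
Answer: 0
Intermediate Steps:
Y = -1
Y*(12 - 12) = -(12 - 12) = -1*0 = 0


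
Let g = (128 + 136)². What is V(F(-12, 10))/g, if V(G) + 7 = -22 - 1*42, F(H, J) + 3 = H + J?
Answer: -71/69696 ≈ -0.0010187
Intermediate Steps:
F(H, J) = -3 + H + J (F(H, J) = -3 + (H + J) = -3 + H + J)
g = 69696 (g = 264² = 69696)
V(G) = -71 (V(G) = -7 + (-22 - 1*42) = -7 + (-22 - 42) = -7 - 64 = -71)
V(F(-12, 10))/g = -71/69696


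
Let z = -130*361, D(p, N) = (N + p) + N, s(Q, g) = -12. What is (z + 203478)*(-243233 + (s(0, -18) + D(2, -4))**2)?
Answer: -38026918132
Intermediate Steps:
D(p, N) = p + 2*N
z = -46930
(z + 203478)*(-243233 + (s(0, -18) + D(2, -4))**2) = (-46930 + 203478)*(-243233 + (-12 + (2 + 2*(-4)))**2) = 156548*(-243233 + (-12 + (2 - 8))**2) = 156548*(-243233 + (-12 - 6)**2) = 156548*(-243233 + (-18)**2) = 156548*(-243233 + 324) = 156548*(-242909) = -38026918132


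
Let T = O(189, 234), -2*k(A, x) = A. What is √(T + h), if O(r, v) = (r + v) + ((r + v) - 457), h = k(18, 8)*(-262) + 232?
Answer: 3*√331 ≈ 54.580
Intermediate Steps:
k(A, x) = -A/2
h = 2590 (h = -½*18*(-262) + 232 = -9*(-262) + 232 = 2358 + 232 = 2590)
O(r, v) = -457 + 2*r + 2*v (O(r, v) = (r + v) + (-457 + r + v) = -457 + 2*r + 2*v)
T = 389 (T = -457 + 2*189 + 2*234 = -457 + 378 + 468 = 389)
√(T + h) = √(389 + 2590) = √2979 = 3*√331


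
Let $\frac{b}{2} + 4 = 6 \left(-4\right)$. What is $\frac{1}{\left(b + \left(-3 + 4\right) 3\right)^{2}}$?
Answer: $\frac{1}{2809} \approx 0.000356$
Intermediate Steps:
$b = -56$ ($b = -8 + 2 \cdot 6 \left(-4\right) = -8 + 2 \left(-24\right) = -8 - 48 = -56$)
$\frac{1}{\left(b + \left(-3 + 4\right) 3\right)^{2}} = \frac{1}{\left(-56 + \left(-3 + 4\right) 3\right)^{2}} = \frac{1}{\left(-56 + 1 \cdot 3\right)^{2}} = \frac{1}{\left(-56 + 3\right)^{2}} = \frac{1}{\left(-53\right)^{2}} = \frac{1}{2809}$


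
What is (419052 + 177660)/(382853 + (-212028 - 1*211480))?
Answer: -12696/865 ≈ -14.677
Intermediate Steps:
(419052 + 177660)/(382853 + (-212028 - 1*211480)) = 596712/(382853 + (-212028 - 211480)) = 596712/(382853 - 423508) = 596712/(-40655) = 596712*(-1/40655) = -12696/865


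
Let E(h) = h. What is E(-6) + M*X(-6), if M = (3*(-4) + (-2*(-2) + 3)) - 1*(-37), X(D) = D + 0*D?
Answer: -198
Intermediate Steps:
X(D) = D (X(D) = D + 0 = D)
M = 32 (M = (-12 + (4 + 3)) + 37 = (-12 + 7) + 37 = -5 + 37 = 32)
E(-6) + M*X(-6) = -6 + 32*(-6) = -6 - 192 = -198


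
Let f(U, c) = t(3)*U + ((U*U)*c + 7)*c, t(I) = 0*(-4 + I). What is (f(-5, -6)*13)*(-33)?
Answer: -368082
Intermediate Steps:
t(I) = 0
f(U, c) = c*(7 + c*U²) (f(U, c) = 0*U + ((U*U)*c + 7)*c = 0 + (U²*c + 7)*c = 0 + (c*U² + 7)*c = 0 + (7 + c*U²)*c = 0 + c*(7 + c*U²) = c*(7 + c*U²))
(f(-5, -6)*13)*(-33) = (-6*(7 - 6*(-5)²)*13)*(-33) = (-6*(7 - 6*25)*13)*(-33) = (-6*(7 - 150)*13)*(-33) = (-6*(-143)*13)*(-33) = (858*13)*(-33) = 11154*(-33) = -368082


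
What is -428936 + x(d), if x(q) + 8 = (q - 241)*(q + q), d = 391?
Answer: -311644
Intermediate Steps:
x(q) = -8 + 2*q*(-241 + q) (x(q) = -8 + (q - 241)*(q + q) = -8 + (-241 + q)*(2*q) = -8 + 2*q*(-241 + q))
-428936 + x(d) = -428936 + (-8 - 482*391 + 2*391²) = -428936 + (-8 - 188462 + 2*152881) = -428936 + (-8 - 188462 + 305762) = -428936 + 117292 = -311644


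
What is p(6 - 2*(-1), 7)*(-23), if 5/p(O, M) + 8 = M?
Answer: 115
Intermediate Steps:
p(O, M) = 5/(-8 + M)
p(6 - 2*(-1), 7)*(-23) = (5/(-8 + 7))*(-23) = (5/(-1))*(-23) = (5*(-1))*(-23) = -5*(-23) = 115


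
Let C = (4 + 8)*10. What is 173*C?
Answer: 20760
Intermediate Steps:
C = 120 (C = 12*10 = 120)
173*C = 173*120 = 20760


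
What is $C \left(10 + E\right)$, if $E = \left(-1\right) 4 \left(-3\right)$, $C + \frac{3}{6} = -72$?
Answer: $-1595$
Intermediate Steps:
$C = - \frac{145}{2}$ ($C = - \frac{1}{2} - 72 = - \frac{145}{2} \approx -72.5$)
$E = 12$ ($E = \left(-4\right) \left(-3\right) = 12$)
$C \left(10 + E\right) = - \frac{145 \left(10 + 12\right)}{2} = \left(- \frac{145}{2}\right) 22 = -1595$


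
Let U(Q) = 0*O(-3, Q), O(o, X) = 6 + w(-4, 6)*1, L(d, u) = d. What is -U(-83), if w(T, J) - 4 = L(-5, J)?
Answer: 0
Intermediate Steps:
w(T, J) = -1 (w(T, J) = 4 - 5 = -1)
O(o, X) = 5 (O(o, X) = 6 - 1*1 = 6 - 1 = 5)
U(Q) = 0 (U(Q) = 0*5 = 0)
-U(-83) = -1*0 = 0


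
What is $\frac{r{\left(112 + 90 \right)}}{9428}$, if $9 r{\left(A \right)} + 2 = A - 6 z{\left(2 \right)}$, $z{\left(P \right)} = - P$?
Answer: $\frac{53}{21213} \approx 0.0024985$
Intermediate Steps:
$r{\left(A \right)} = \frac{10}{9} + \frac{A}{9}$ ($r{\left(A \right)} = - \frac{2}{9} + \frac{A - 6 \left(\left(-1\right) 2\right)}{9} = - \frac{2}{9} + \frac{A - -12}{9} = - \frac{2}{9} + \frac{A + 12}{9} = - \frac{2}{9} + \frac{12 + A}{9} = - \frac{2}{9} + \left(\frac{4}{3} + \frac{A}{9}\right) = \frac{10}{9} + \frac{A}{9}$)
$\frac{r{\left(112 + 90 \right)}}{9428} = \frac{\frac{10}{9} + \frac{112 + 90}{9}}{9428} = \left(\frac{10}{9} + \frac{1}{9} \cdot 202\right) \frac{1}{9428} = \left(\frac{10}{9} + \frac{202}{9}\right) \frac{1}{9428} = \frac{212}{9} \cdot \frac{1}{9428} = \frac{53}{21213}$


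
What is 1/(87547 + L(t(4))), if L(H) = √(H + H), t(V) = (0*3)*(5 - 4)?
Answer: 1/87547 ≈ 1.1422e-5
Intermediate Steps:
t(V) = 0 (t(V) = 0*1 = 0)
L(H) = √2*√H (L(H) = √(2*H) = √2*√H)
1/(87547 + L(t(4))) = 1/(87547 + √2*√0) = 1/(87547 + √2*0) = 1/(87547 + 0) = 1/87547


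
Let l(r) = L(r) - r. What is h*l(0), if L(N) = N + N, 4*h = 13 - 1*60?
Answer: 0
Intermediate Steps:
h = -47/4 (h = (13 - 1*60)/4 = (13 - 60)/4 = (¼)*(-47) = -47/4 ≈ -11.750)
L(N) = 2*N
l(r) = r (l(r) = 2*r - r = r)
h*l(0) = -47/4*0 = 0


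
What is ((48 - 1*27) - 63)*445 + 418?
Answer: -18272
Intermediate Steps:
((48 - 1*27) - 63)*445 + 418 = ((48 - 27) - 63)*445 + 418 = (21 - 63)*445 + 418 = -42*445 + 418 = -18690 + 418 = -18272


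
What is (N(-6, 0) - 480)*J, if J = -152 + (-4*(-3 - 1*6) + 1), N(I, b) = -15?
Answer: 56925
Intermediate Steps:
J = -115 (J = -152 + (-4*(-3 - 6) + 1) = -152 + (-4*(-9) + 1) = -152 + (36 + 1) = -152 + 37 = -115)
(N(-6, 0) - 480)*J = (-15 - 480)*(-115) = -495*(-115) = 56925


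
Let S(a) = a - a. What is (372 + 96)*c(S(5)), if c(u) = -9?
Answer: -4212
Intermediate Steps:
S(a) = 0
(372 + 96)*c(S(5)) = (372 + 96)*(-9) = 468*(-9) = -4212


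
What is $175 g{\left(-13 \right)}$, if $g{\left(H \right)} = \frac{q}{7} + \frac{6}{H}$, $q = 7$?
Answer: $\frac{1225}{13} \approx 94.231$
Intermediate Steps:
$g{\left(H \right)} = 1 + \frac{6}{H}$ ($g{\left(H \right)} = \frac{7}{7} + \frac{6}{H} = 7 \cdot \frac{1}{7} + \frac{6}{H} = 1 + \frac{6}{H}$)
$175 g{\left(-13 \right)} = 175 \frac{6 - 13}{-13} = 175 \left(\left(- \frac{1}{13}\right) \left(-7\right)\right) = 175 \cdot \frac{7}{13} = \frac{1225}{13}$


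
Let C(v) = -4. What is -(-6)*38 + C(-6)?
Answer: 224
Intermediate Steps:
-(-6)*38 + C(-6) = -(-6)*38 - 4 = -6*(-38) - 4 = 228 - 4 = 224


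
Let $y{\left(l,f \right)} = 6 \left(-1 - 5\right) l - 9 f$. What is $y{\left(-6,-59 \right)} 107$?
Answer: $79929$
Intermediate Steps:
$y{\left(l,f \right)} = - 36 l - 9 f$ ($y{\left(l,f \right)} = 6 \left(-6\right) l - 9 f = - 36 l - 9 f$)
$y{\left(-6,-59 \right)} 107 = \left(\left(-36\right) \left(-6\right) - -531\right) 107 = \left(216 + 531\right) 107 = 747 \cdot 107 = 79929$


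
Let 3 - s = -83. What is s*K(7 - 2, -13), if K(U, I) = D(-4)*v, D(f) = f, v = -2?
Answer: 688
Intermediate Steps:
K(U, I) = 8 (K(U, I) = -4*(-2) = 8)
s = 86 (s = 3 - 1*(-83) = 3 + 83 = 86)
s*K(7 - 2, -13) = 86*8 = 688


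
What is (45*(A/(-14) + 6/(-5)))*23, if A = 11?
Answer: -28773/14 ≈ -2055.2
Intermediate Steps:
(45*(A/(-14) + 6/(-5)))*23 = (45*(11/(-14) + 6/(-5)))*23 = (45*(11*(-1/14) + 6*(-1/5)))*23 = (45*(-11/14 - 6/5))*23 = (45*(-139/70))*23 = -1251/14*23 = -28773/14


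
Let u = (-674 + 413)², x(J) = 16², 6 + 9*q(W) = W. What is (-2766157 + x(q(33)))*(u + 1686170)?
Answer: -4852195231191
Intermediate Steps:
q(W) = -⅔ + W/9
x(J) = 256
u = 68121 (u = (-261)² = 68121)
(-2766157 + x(q(33)))*(u + 1686170) = (-2766157 + 256)*(68121 + 1686170) = -2765901*1754291 = -4852195231191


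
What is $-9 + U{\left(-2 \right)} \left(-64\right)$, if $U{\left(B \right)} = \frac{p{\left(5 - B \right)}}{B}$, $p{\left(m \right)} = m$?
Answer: $215$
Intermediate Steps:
$U{\left(B \right)} = \frac{5 - B}{B}$
$-9 + U{\left(-2 \right)} \left(-64\right) = -9 + \frac{5 - -2}{-2} \left(-64\right) = -9 + - \frac{5 + 2}{2} \left(-64\right) = -9 + \left(- \frac{1}{2}\right) 7 \left(-64\right) = -9 - -224 = -9 + 224 = 215$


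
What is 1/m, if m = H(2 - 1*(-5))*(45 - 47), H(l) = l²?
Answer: -1/98 ≈ -0.010204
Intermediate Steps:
m = -98 (m = (2 - 1*(-5))²*(45 - 47) = (2 + 5)²*(-2) = 7²*(-2) = 49*(-2) = -98)
1/m = 1/(-98) = -1/98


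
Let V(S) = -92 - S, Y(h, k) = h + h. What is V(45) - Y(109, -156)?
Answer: -355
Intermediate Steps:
Y(h, k) = 2*h
V(45) - Y(109, -156) = (-92 - 1*45) - 2*109 = (-92 - 45) - 1*218 = -137 - 218 = -355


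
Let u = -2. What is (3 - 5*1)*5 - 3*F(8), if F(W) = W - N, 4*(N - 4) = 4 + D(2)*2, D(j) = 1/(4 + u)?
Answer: -73/4 ≈ -18.250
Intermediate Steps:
D(j) = ½ (D(j) = 1/(4 - 2) = 1/2 = ½)
N = 21/4 (N = 4 + (4 + (½)*2)/4 = 4 + (4 + 1)/4 = 4 + (¼)*5 = 4 + 5/4 = 21/4 ≈ 5.2500)
F(W) = -21/4 + W (F(W) = W - 1*21/4 = W - 21/4 = -21/4 + W)
(3 - 5*1)*5 - 3*F(8) = (3 - 5*1)*5 - 3*(-21/4 + 8) = (3 - 5)*5 - 3*11/4 = -2*5 - 33/4 = -10 - 33/4 = -73/4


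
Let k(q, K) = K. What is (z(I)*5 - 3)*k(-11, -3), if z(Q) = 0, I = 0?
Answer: 9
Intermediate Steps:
(z(I)*5 - 3)*k(-11, -3) = (0*5 - 3)*(-3) = (0 - 3)*(-3) = -3*(-3) = 9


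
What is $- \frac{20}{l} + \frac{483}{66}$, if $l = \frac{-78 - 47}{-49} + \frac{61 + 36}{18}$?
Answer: $\frac{739403}{154066} \approx 4.7993$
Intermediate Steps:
$l = \frac{7003}{882}$ ($l = \left(-125\right) \left(- \frac{1}{49}\right) + 97 \cdot \frac{1}{18} = \frac{125}{49} + \frac{97}{18} = \frac{7003}{882} \approx 7.9399$)
$- \frac{20}{l} + \frac{483}{66} = - \frac{20}{\frac{7003}{882}} + \frac{483}{66} = \left(-20\right) \frac{882}{7003} + 483 \cdot \frac{1}{66} = - \frac{17640}{7003} + \frac{161}{22} = \frac{739403}{154066}$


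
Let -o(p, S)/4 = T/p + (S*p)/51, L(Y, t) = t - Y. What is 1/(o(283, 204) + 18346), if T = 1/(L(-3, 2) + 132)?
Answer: 38771/535737674 ≈ 7.2369e-5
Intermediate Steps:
T = 1/137 (T = 1/((2 - 1*(-3)) + 132) = 1/((2 + 3) + 132) = 1/(5 + 132) = 1/137 ≈ 0.0072993)
o(p, S) = -4/(137*p) - 4*S*p/51 (o(p, S) = -4*(1/(137*p) + (S*p)/51) = -4*(1/(137*p) + (S*p)*(1/51)) = -4*(1/(137*p) + S*p/51) = -4/(137*p) - 4*S*p/51)
1/(o(283, 204) + 18346) = 1/((4/6987)*(-51 - 137*204*283**2)/283 + 18346) = 1/((4/6987)*(1/283)*(-51 - 137*204*80089) + 18346) = 1/((4/6987)*(1/283)*(-51 - 2238327372) + 18346) = 1/((4/6987)*(1/283)*(-2238327423) + 18346) = 1/(-175555092/38771 + 18346) = 1/(535737674/38771) = 38771/535737674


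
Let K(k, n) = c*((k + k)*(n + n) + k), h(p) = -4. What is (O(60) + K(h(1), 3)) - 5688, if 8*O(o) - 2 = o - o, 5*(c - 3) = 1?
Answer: -117083/20 ≈ -5854.1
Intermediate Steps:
c = 16/5 (c = 3 + (⅕)*1 = 3 + ⅕ = 16/5 ≈ 3.2000)
O(o) = ¼ (O(o) = ¼ + (o - o)/8 = ¼ + (⅛)*0 = ¼ + 0 = ¼)
K(k, n) = 16*k/5 + 64*k*n/5 (K(k, n) = 16*((k + k)*(n + n) + k)/5 = 16*((2*k)*(2*n) + k)/5 = 16*(4*k*n + k)/5 = 16*(k + 4*k*n)/5 = 16*k/5 + 64*k*n/5)
(O(60) + K(h(1), 3)) - 5688 = (¼ + (16/5)*(-4)*(1 + 4*3)) - 5688 = (¼ + (16/5)*(-4)*(1 + 12)) - 5688 = (¼ + (16/5)*(-4)*13) - 5688 = (¼ - 832/5) - 5688 = -3323/20 - 5688 = -117083/20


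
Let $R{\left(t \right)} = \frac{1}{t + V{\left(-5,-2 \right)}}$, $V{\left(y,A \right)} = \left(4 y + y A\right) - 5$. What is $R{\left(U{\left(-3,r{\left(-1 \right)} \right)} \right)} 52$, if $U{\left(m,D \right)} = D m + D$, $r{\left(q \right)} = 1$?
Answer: $- \frac{52}{17} \approx -3.0588$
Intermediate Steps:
$V{\left(y,A \right)} = -5 + 4 y + A y$ ($V{\left(y,A \right)} = \left(4 y + A y\right) - 5 = -5 + 4 y + A y$)
$U{\left(m,D \right)} = D + D m$
$R{\left(t \right)} = \frac{1}{-15 + t}$ ($R{\left(t \right)} = \frac{1}{t - 15} = \frac{1}{-15 + t}$)
$R{\left(U{\left(-3,r{\left(-1 \right)} \right)} \right)} 52 = \frac{1}{-15 + 1 \left(1 - 3\right)} 52 = \frac{1}{-15 + 1 \left(-2\right)} 52 = \frac{1}{-15 - 2} \cdot 52 = \frac{1}{-17} \cdot 52 = \left(- \frac{1}{17}\right) 52 = - \frac{52}{17}$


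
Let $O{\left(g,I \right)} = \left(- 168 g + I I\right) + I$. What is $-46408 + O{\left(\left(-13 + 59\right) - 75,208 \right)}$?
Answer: $1936$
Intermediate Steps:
$O{\left(g,I \right)} = I + I^{2} - 168 g$ ($O{\left(g,I \right)} = \left(- 168 g + I^{2}\right) + I = \left(I^{2} - 168 g\right) + I = I + I^{2} - 168 g$)
$-46408 + O{\left(\left(-13 + 59\right) - 75,208 \right)} = -46408 + \left(208 + 208^{2} - 168 \left(\left(-13 + 59\right) - 75\right)\right) = -46408 + \left(208 + 43264 - 168 \left(46 - 75\right)\right) = -46408 + \left(208 + 43264 - -4872\right) = -46408 + \left(208 + 43264 + 4872\right) = -46408 + 48344 = 1936$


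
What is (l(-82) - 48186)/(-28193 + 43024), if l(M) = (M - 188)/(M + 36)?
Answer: -1108143/341113 ≈ -3.2486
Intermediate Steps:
l(M) = (-188 + M)/(36 + M)
(l(-82) - 48186)/(-28193 + 43024) = ((-188 - 82)/(36 - 82) - 48186)/(-28193 + 43024) = (-270/(-46) - 48186)/14831 = (-1/46*(-270) - 48186)*(1/14831) = (135/23 - 48186)*(1/14831) = -1108143/23*1/14831 = -1108143/341113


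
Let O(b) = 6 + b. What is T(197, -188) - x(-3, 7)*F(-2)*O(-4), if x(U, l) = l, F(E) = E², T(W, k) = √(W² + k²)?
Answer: -56 + √74153 ≈ 216.31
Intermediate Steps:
T(197, -188) - x(-3, 7)*F(-2)*O(-4) = √(197² + (-188)²) - 7*(-2)²*(6 - 4) = √(38809 + 35344) - 7*4*2 = √74153 - 28*2 = √74153 - 1*56 = √74153 - 56 = -56 + √74153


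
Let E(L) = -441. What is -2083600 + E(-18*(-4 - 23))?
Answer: -2084041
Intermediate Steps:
-2083600 + E(-18*(-4 - 23)) = -2083600 - 441 = -2084041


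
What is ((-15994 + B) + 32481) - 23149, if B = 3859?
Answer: -2803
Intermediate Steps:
((-15994 + B) + 32481) - 23149 = ((-15994 + 3859) + 32481) - 23149 = (-12135 + 32481) - 23149 = 20346 - 23149 = -2803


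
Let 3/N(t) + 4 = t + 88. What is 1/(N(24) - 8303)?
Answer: -36/298907 ≈ -0.00012044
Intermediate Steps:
N(t) = 3/(84 + t) (N(t) = 3/(-4 + (t + 88)) = 3/(-4 + (88 + t)) = 3/(84 + t))
1/(N(24) - 8303) = 1/(3/(84 + 24) - 8303) = 1/(3/108 - 8303) = 1/(3*(1/108) - 8303) = 1/(1/36 - 8303) = 1/(-298907/36) = -36/298907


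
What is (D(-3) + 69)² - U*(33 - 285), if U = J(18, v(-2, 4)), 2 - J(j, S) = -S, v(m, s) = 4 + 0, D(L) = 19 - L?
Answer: 9793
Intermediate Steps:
v(m, s) = 4
J(j, S) = 2 + S (J(j, S) = 2 - (-1)*S = 2 + S)
U = 6 (U = 2 + 4 = 6)
(D(-3) + 69)² - U*(33 - 285) = ((19 - 1*(-3)) + 69)² - 6*(33 - 285) = ((19 + 3) + 69)² - 6*(-252) = (22 + 69)² - 1*(-1512) = 91² + 1512 = 8281 + 1512 = 9793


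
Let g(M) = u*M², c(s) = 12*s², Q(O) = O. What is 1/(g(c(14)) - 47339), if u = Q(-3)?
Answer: -1/16643051 ≈ -6.0085e-8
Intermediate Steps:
u = -3
g(M) = -3*M²
1/(g(c(14)) - 47339) = 1/(-3*(12*14²)² - 47339) = 1/(-3*(12*196)² - 47339) = 1/(-3*2352² - 47339) = 1/(-3*5531904 - 47339) = 1/(-16595712 - 47339) = 1/(-16643051) = -1/16643051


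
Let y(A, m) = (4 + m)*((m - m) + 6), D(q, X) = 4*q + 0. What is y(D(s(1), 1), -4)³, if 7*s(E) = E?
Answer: 0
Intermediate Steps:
s(E) = E/7
D(q, X) = 4*q
y(A, m) = 24 + 6*m (y(A, m) = (4 + m)*(0 + 6) = (4 + m)*6 = 24 + 6*m)
y(D(s(1), 1), -4)³ = (24 + 6*(-4))³ = (24 - 24)³ = 0³ = 0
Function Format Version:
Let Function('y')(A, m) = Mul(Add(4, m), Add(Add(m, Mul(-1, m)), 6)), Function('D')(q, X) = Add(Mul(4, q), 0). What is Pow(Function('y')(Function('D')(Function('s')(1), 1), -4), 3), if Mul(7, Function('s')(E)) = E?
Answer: 0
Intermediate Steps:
Function('s')(E) = Mul(Rational(1, 7), E)
Function('D')(q, X) = Mul(4, q)
Function('y')(A, m) = Add(24, Mul(6, m)) (Function('y')(A, m) = Mul(Add(4, m), Add(0, 6)) = Mul(Add(4, m), 6) = Add(24, Mul(6, m)))
Pow(Function('y')(Function('D')(Function('s')(1), 1), -4), 3) = Pow(Add(24, Mul(6, -4)), 3) = Pow(Add(24, -24), 3) = Pow(0, 3) = 0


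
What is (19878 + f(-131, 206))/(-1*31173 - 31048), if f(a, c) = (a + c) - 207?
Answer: -19746/62221 ≈ -0.31735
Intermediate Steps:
f(a, c) = -207 + a + c
(19878 + f(-131, 206))/(-1*31173 - 31048) = (19878 + (-207 - 131 + 206))/(-1*31173 - 31048) = (19878 - 132)/(-31173 - 31048) = 19746/(-62221) = 19746*(-1/62221) = -19746/62221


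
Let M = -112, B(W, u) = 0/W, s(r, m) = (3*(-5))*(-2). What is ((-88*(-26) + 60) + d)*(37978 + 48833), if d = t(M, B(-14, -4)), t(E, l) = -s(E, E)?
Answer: 201227898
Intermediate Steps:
s(r, m) = 30 (s(r, m) = -15*(-2) = 30)
B(W, u) = 0
t(E, l) = -30 (t(E, l) = -1*30 = -30)
d = -30
((-88*(-26) + 60) + d)*(37978 + 48833) = ((-88*(-26) + 60) - 30)*(37978 + 48833) = ((2288 + 60) - 30)*86811 = (2348 - 30)*86811 = 2318*86811 = 201227898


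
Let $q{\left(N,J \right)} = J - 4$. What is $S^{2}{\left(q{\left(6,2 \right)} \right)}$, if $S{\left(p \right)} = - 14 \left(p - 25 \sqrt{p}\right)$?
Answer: $-244216 + 19600 i \sqrt{2} \approx -2.4422 \cdot 10^{5} + 27719.0 i$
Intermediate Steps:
$q{\left(N,J \right)} = -4 + J$
$S{\left(p \right)} = - 14 p + 350 \sqrt{p}$
$S^{2}{\left(q{\left(6,2 \right)} \right)} = \left(- 14 \left(-4 + 2\right) + 350 \sqrt{-4 + 2}\right)^{2} = \left(\left(-14\right) \left(-2\right) + 350 \sqrt{-2}\right)^{2} = \left(28 + 350 i \sqrt{2}\right)^{2}$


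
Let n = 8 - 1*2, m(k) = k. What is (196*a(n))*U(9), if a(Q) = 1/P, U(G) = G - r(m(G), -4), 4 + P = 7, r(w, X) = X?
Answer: 2548/3 ≈ 849.33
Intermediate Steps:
P = 3 (P = -4 + 7 = 3)
n = 6 (n = 8 - 2 = 6)
U(G) = 4 + G (U(G) = G - 1*(-4) = G + 4 = 4 + G)
a(Q) = ⅓ (a(Q) = 1/3 = ⅓)
(196*a(n))*U(9) = (196*(⅓))*(4 + 9) = (196/3)*13 = 2548/3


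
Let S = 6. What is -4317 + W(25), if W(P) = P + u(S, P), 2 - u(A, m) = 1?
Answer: -4291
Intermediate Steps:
u(A, m) = 1 (u(A, m) = 2 - 1*1 = 2 - 1 = 1)
W(P) = 1 + P (W(P) = P + 1 = 1 + P)
-4317 + W(25) = -4317 + (1 + 25) = -4317 + 26 = -4291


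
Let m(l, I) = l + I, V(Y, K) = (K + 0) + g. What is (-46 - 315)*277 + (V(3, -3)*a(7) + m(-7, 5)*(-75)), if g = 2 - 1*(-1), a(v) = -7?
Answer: -99847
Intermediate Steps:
g = 3 (g = 2 + 1 = 3)
V(Y, K) = 3 + K (V(Y, K) = (K + 0) + 3 = K + 3 = 3 + K)
m(l, I) = I + l
(-46 - 315)*277 + (V(3, -3)*a(7) + m(-7, 5)*(-75)) = (-46 - 315)*277 + ((3 - 3)*(-7) + (5 - 7)*(-75)) = -361*277 + (0*(-7) - 2*(-75)) = -99997 + (0 + 150) = -99997 + 150 = -99847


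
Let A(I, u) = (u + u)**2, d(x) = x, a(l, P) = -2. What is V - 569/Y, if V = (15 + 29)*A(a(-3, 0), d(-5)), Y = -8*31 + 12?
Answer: 1038969/236 ≈ 4402.4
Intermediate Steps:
A(I, u) = 4*u**2 (A(I, u) = (2*u)**2 = 4*u**2)
Y = -236 (Y = -248 + 12 = -236)
V = 4400 (V = (15 + 29)*(4*(-5)**2) = 44*(4*25) = 44*100 = 4400)
V - 569/Y = 4400 - 569/(-236) = 4400 - 569*(-1/236) = 4400 + 569/236 = 1038969/236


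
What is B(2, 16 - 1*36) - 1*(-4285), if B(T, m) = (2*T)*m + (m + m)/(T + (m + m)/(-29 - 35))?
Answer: 87985/21 ≈ 4189.8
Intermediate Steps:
B(T, m) = 2*T*m + 2*m/(T - m/32) (B(T, m) = 2*T*m + (2*m)/(T + (2*m)/(-64)) = 2*T*m + (2*m)/(T + (2*m)*(-1/64)) = 2*T*m + (2*m)/(T - m/32) = 2*T*m + 2*m/(T - m/32))
B(2, 16 - 1*36) - 1*(-4285) = 2*(16 - 1*36)*(32 + 32*2² - 1*2*(16 - 1*36))/(-(16 - 1*36) + 32*2) - 1*(-4285) = 2*(16 - 36)*(32 + 32*4 - 1*2*(16 - 36))/(-(16 - 36) + 64) + 4285 = 2*(-20)*(32 + 128 - 1*2*(-20))/(-1*(-20) + 64) + 4285 = 2*(-20)*(32 + 128 + 40)/(20 + 64) + 4285 = 2*(-20)*200/84 + 4285 = 2*(-20)*(1/84)*200 + 4285 = -2000/21 + 4285 = 87985/21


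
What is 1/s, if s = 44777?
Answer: 1/44777 ≈ 2.2333e-5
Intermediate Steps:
1/s = 1/44777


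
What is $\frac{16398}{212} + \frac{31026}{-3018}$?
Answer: $\frac{3575971}{53318} \approx 67.069$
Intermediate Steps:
$\frac{16398}{212} + \frac{31026}{-3018} = 16398 \cdot \frac{1}{212} + 31026 \left(- \frac{1}{3018}\right) = \frac{8199}{106} - \frac{5171}{503} = \frac{3575971}{53318}$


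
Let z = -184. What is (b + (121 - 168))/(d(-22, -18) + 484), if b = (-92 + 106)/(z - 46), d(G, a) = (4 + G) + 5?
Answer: -1804/18055 ≈ -0.099917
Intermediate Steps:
d(G, a) = 9 + G
b = -7/115 (b = (-92 + 106)/(-184 - 46) = 14/(-230) = 14*(-1/230) = -7/115 ≈ -0.060870)
(b + (121 - 168))/(d(-22, -18) + 484) = (-7/115 + (121 - 168))/((9 - 22) + 484) = (-7/115 - 47)/(-13 + 484) = -5412/115/471 = -5412/115*1/471 = -1804/18055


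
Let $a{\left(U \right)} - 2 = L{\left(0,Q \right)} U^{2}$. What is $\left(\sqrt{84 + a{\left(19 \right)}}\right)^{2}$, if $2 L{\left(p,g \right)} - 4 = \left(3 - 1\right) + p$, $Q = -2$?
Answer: $1169$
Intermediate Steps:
$L{\left(p,g \right)} = 3 + \frac{p}{2}$ ($L{\left(p,g \right)} = 2 + \frac{\left(3 - 1\right) + p}{2} = 2 + \frac{2 + p}{2} = 2 + \left(1 + \frac{p}{2}\right) = 3 + \frac{p}{2}$)
$a{\left(U \right)} = 2 + 3 U^{2}$ ($a{\left(U \right)} = 2 + \left(3 + \frac{1}{2} \cdot 0\right) U^{2} = 2 + \left(3 + 0\right) U^{2} = 2 + 3 U^{2}$)
$\left(\sqrt{84 + a{\left(19 \right)}}\right)^{2} = \left(\sqrt{84 + \left(2 + 3 \cdot 19^{2}\right)}\right)^{2} = \left(\sqrt{84 + \left(2 + 3 \cdot 361\right)}\right)^{2} = \left(\sqrt{84 + \left(2 + 1083\right)}\right)^{2} = \left(\sqrt{84 + 1085}\right)^{2} = \left(\sqrt{1169}\right)^{2} = 1169$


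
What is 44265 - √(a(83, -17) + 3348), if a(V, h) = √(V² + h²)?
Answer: 44265 - √(3348 + √7178) ≈ 44206.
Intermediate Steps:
44265 - √(a(83, -17) + 3348) = 44265 - √(√(83² + (-17)²) + 3348) = 44265 - √(√(6889 + 289) + 3348) = 44265 - √(√7178 + 3348) = 44265 - √(3348 + √7178)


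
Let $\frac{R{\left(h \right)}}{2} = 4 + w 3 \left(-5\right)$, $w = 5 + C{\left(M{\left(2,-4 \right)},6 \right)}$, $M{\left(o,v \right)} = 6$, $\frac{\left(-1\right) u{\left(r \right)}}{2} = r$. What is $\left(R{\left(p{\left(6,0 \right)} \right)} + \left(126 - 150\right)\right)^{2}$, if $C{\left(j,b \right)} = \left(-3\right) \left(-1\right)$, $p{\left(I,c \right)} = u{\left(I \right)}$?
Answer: $65536$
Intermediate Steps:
$u{\left(r \right)} = - 2 r$
$p{\left(I,c \right)} = - 2 I$
$C{\left(j,b \right)} = 3$
$w = 8$ ($w = 5 + 3 = 8$)
$R{\left(h \right)} = -232$ ($R{\left(h \right)} = 2 \left(4 + 8 \cdot 3 \left(-5\right)\right) = 2 \left(4 + 8 \left(-15\right)\right) = 2 \left(4 - 120\right) = 2 \left(-116\right) = -232$)
$\left(R{\left(p{\left(6,0 \right)} \right)} + \left(126 - 150\right)\right)^{2} = \left(-232 + \left(126 - 150\right)\right)^{2} = \left(-232 - 24\right)^{2} = \left(-256\right)^{2} = 65536$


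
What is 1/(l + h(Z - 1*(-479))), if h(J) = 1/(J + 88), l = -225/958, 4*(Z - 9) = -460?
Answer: -441638/102767 ≈ -4.2975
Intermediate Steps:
Z = -106 (Z = 9 + (¼)*(-460) = 9 - 115 = -106)
l = -225/958 (l = (1/958)*(-225) = -225/958 ≈ -0.23486)
h(J) = 1/(88 + J)
1/(l + h(Z - 1*(-479))) = 1/(-225/958 + 1/(88 + (-106 - 1*(-479)))) = 1/(-225/958 + 1/(88 + (-106 + 479))) = 1/(-225/958 + 1/(88 + 373)) = 1/(-225/958 + 1/461) = 1/(-102767/441638) = -441638/102767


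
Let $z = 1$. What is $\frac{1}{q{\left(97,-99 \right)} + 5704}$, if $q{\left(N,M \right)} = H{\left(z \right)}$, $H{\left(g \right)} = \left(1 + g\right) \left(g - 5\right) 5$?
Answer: $\frac{1}{5664} \approx 0.00017655$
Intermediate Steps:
$H{\left(g \right)} = 5 \left(1 + g\right) \left(-5 + g\right)$ ($H{\left(g \right)} = \left(1 + g\right) \left(-5 + g\right) 5 = 5 \left(1 + g\right) \left(-5 + g\right)$)
$q{\left(N,M \right)} = -40$ ($q{\left(N,M \right)} = -25 - 20 + 5 \cdot 1^{2} = -25 - 20 + 5 \cdot 1 = -25 - 20 + 5 = -40$)
$\frac{1}{q{\left(97,-99 \right)} + 5704} = \frac{1}{-40 + 5704} = \frac{1}{5664}$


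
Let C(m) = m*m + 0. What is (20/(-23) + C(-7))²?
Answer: 1225449/529 ≈ 2316.5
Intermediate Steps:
C(m) = m² (C(m) = m² + 0 = m²)
(20/(-23) + C(-7))² = (20/(-23) + (-7)²)² = (20*(-1/23) + 49)² = (-20/23 + 49)² = (1107/23)² = 1225449/529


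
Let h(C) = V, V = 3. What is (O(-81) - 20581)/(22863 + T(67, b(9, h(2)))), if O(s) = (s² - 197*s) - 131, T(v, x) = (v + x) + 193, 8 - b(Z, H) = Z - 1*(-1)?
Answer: 86/1101 ≈ 0.078111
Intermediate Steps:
h(C) = 3
b(Z, H) = 7 - Z (b(Z, H) = 8 - (Z - 1*(-1)) = 8 - (Z + 1) = 8 - (1 + Z) = 8 + (-1 - Z) = 7 - Z)
T(v, x) = 193 + v + x
O(s) = -131 + s² - 197*s
(O(-81) - 20581)/(22863 + T(67, b(9, h(2)))) = ((-131 + (-81)² - 197*(-81)) - 20581)/(22863 + (193 + 67 + (7 - 1*9))) = ((-131 + 6561 + 15957) - 20581)/(22863 + (193 + 67 + (7 - 9))) = (22387 - 20581)/(22863 + (193 + 67 - 2)) = 1806/(22863 + 258) = 1806/23121 = 1806*(1/23121) = 86/1101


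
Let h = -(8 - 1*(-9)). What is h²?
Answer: 289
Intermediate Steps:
h = -17 (h = -(8 + 9) = -1*17 = -17)
h² = (-17)² = 289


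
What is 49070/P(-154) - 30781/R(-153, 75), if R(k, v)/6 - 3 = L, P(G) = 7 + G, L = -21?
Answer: -36893/756 ≈ -48.800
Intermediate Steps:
R(k, v) = -108 (R(k, v) = 18 + 6*(-21) = 18 - 126 = -108)
49070/P(-154) - 30781/R(-153, 75) = 49070/(7 - 154) - 30781/(-108) = 49070/(-147) - 30781*(-1/108) = 49070*(-1/147) + 30781/108 = -7010/21 + 30781/108 = -36893/756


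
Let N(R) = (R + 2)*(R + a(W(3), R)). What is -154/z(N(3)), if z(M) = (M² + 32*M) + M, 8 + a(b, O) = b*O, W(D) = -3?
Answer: -11/185 ≈ -0.059459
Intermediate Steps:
a(b, O) = -8 + O*b (a(b, O) = -8 + b*O = -8 + O*b)
N(R) = (-8 - 2*R)*(2 + R) (N(R) = (R + 2)*(R + (-8 + R*(-3))) = (2 + R)*(R + (-8 - 3*R)) = (2 + R)*(-8 - 2*R) = (-8 - 2*R)*(2 + R))
z(M) = M² + 33*M
-154/z(N(3)) = -154*1/((33 + (-16 - 12*3 - 2*3²))*(-16 - 12*3 - 2*3²)) = -154*1/((33 + (-16 - 36 - 2*9))*(-16 - 36 - 2*9)) = -154*1/((33 + (-16 - 36 - 18))*(-16 - 36 - 18)) = -154*(-1/(70*(33 - 70))) = -154/((-70*(-37))) = -154/2590 = -154*1/2590 = -11/185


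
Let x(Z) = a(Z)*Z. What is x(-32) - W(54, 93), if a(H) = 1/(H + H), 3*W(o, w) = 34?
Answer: -65/6 ≈ -10.833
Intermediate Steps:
W(o, w) = 34/3 (W(o, w) = (1/3)*34 = 34/3)
a(H) = 1/(2*H)
x(Z) = 1/2 (x(Z) = (1/(2*Z))*Z = 1/2)
x(-32) - W(54, 93) = 1/2 - 1*34/3 = 1/2 - 34/3 = -65/6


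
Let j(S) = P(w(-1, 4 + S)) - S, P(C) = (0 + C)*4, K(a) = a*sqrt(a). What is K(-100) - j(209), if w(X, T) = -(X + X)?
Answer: 201 - 1000*I ≈ 201.0 - 1000.0*I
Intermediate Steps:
w(X, T) = -2*X
K(a) = a**(3/2)
P(C) = 4*C (P(C) = C*4 = 4*C)
j(S) = 8 - S (j(S) = 4*(-2*(-1)) - S = 4*2 - S = 8 - S)
K(-100) - j(209) = (-100)**(3/2) - (8 - 1*209) = -1000*I - (8 - 209) = -1000*I - 1*(-201) = -1000*I + 201 = 201 - 1000*I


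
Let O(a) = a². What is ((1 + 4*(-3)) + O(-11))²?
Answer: 12100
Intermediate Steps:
((1 + 4*(-3)) + O(-11))² = ((1 + 4*(-3)) + (-11)²)² = ((1 - 12) + 121)² = (-11 + 121)² = 110² = 12100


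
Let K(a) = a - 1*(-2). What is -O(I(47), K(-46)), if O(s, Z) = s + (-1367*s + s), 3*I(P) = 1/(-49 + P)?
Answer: -455/2 ≈ -227.50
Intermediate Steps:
K(a) = 2 + a (K(a) = a + 2 = 2 + a)
I(P) = 1/(3*(-49 + P))
O(s, Z) = -1365*s (O(s, Z) = s - 1366*s = -1365*s)
-O(I(47), K(-46)) = -(-1365)*1/(3*(-49 + 47)) = -(-1365)*(⅓)/(-2) = -(-1365)*(⅓)*(-½) = -(-1365)*(-1)/6 = -1*455/2 = -455/2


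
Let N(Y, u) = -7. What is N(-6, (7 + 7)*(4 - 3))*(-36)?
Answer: 252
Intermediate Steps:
N(-6, (7 + 7)*(4 - 3))*(-36) = -7*(-36) = 252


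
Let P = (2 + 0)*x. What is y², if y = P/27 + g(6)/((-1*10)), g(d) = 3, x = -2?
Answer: 14641/72900 ≈ 0.20084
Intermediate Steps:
P = -4 (P = (2 + 0)*(-2) = 2*(-2) = -4)
y = -121/270 (y = -4/27 + 3/((-1*10)) = -4*1/27 + 3/(-10) = -4/27 + 3*(-⅒) = -4/27 - 3/10 = -121/270 ≈ -0.44815)
y² = (-121/270)² = 14641/72900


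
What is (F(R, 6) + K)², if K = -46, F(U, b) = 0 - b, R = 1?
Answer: 2704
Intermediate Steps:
F(U, b) = -b
(F(R, 6) + K)² = (-1*6 - 46)² = (-6 - 46)² = (-52)² = 2704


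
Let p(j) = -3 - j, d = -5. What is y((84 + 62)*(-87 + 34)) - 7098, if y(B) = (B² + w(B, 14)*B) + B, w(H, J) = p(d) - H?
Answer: -30312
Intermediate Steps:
w(H, J) = 2 - H (w(H, J) = (-3 - 1*(-5)) - H = (-3 + 5) - H = 2 - H)
y(B) = B + B² + B*(2 - B) (y(B) = (B² + (2 - B)*B) + B = (B² + B*(2 - B)) + B = B + B² + B*(2 - B))
y((84 + 62)*(-87 + 34)) - 7098 = 3*((84 + 62)*(-87 + 34)) - 7098 = 3*(146*(-53)) - 7098 = 3*(-7738) - 7098 = -23214 - 7098 = -30312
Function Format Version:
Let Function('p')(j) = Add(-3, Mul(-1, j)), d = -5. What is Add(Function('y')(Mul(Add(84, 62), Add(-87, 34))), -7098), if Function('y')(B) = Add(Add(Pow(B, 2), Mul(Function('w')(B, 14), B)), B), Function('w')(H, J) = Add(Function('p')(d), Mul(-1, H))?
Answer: -30312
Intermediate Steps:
Function('w')(H, J) = Add(2, Mul(-1, H)) (Function('w')(H, J) = Add(Add(-3, Mul(-1, -5)), Mul(-1, H)) = Add(Add(-3, 5), Mul(-1, H)) = Add(2, Mul(-1, H)))
Function('y')(B) = Add(B, Pow(B, 2), Mul(B, Add(2, Mul(-1, B)))) (Function('y')(B) = Add(Add(Pow(B, 2), Mul(Add(2, Mul(-1, B)), B)), B) = Add(Add(Pow(B, 2), Mul(B, Add(2, Mul(-1, B)))), B) = Add(B, Pow(B, 2), Mul(B, Add(2, Mul(-1, B)))))
Add(Function('y')(Mul(Add(84, 62), Add(-87, 34))), -7098) = Add(Mul(3, Mul(Add(84, 62), Add(-87, 34))), -7098) = Add(Mul(3, Mul(146, -53)), -7098) = Add(Mul(3, -7738), -7098) = Add(-23214, -7098) = -30312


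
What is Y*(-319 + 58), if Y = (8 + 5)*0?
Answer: 0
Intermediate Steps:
Y = 0 (Y = 13*0 = 0)
Y*(-319 + 58) = 0*(-319 + 58) = 0*(-261) = 0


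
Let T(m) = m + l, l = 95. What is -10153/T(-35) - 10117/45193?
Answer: -459451549/2711580 ≈ -169.44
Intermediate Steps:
T(m) = 95 + m (T(m) = m + 95 = 95 + m)
-10153/T(-35) - 10117/45193 = -10153/(95 - 35) - 10117/45193 = -10153/60 - 10117*1/45193 = -10153*1/60 - 10117/45193 = -10153/60 - 10117/45193 = -459451549/2711580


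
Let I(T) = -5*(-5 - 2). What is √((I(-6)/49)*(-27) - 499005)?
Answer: 3*I*√2716910/7 ≈ 706.42*I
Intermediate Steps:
I(T) = 35 (I(T) = -5*(-7) = 35)
√((I(-6)/49)*(-27) - 499005) = √((35/49)*(-27) - 499005) = √(((1/49)*35)*(-27) - 499005) = √((5/7)*(-27) - 499005) = √(-135/7 - 499005) = √(-3493170/7) = 3*I*√2716910/7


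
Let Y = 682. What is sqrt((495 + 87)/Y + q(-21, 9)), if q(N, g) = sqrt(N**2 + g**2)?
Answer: sqrt(99231 + 348843*sqrt(58))/341 ≈ 4.8683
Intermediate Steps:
sqrt((495 + 87)/Y + q(-21, 9)) = sqrt((495 + 87)/682 + sqrt((-21)**2 + 9**2)) = sqrt(582*(1/682) + sqrt(441 + 81)) = sqrt(291/341 + sqrt(522)) = sqrt(291/341 + 3*sqrt(58))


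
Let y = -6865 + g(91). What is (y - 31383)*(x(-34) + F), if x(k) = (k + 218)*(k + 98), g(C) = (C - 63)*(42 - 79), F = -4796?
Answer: -274202320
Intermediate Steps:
g(C) = 2331 - 37*C (g(C) = (-63 + C)*(-37) = 2331 - 37*C)
x(k) = (98 + k)*(218 + k) (x(k) = (218 + k)*(98 + k) = (98 + k)*(218 + k))
y = -7901 (y = -6865 + (2331 - 37*91) = -6865 + (2331 - 3367) = -6865 - 1036 = -7901)
(y - 31383)*(x(-34) + F) = (-7901 - 31383)*((21364 + (-34)² + 316*(-34)) - 4796) = -39284*((21364 + 1156 - 10744) - 4796) = -39284*(11776 - 4796) = -39284*6980 = -274202320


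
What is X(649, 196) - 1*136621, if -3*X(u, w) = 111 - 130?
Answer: -409844/3 ≈ -1.3661e+5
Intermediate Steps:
X(u, w) = 19/3 (X(u, w) = -(111 - 130)/3 = -⅓*(-19) = 19/3)
X(649, 196) - 1*136621 = 19/3 - 1*136621 = 19/3 - 136621 = -409844/3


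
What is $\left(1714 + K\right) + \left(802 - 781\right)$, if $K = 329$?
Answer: $2064$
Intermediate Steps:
$\left(1714 + K\right) + \left(802 - 781\right) = \left(1714 + 329\right) + \left(802 - 781\right) = 2043 + 21 = 2064$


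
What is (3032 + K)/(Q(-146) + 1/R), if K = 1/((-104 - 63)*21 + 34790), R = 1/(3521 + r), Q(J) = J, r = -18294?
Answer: -94850057/466711077 ≈ -0.20323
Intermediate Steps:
R = -1/14773 (R = 1/(3521 - 18294) = 1/(-14773) = -1/14773 ≈ -6.7691e-5)
K = 1/31283 (K = 1/(-167*21 + 34790) = 1/(-3507 + 34790) = 1/31283 ≈ 3.1966e-5)
(3032 + K)/(Q(-146) + 1/R) = (3032 + 1/31283)/(-146 + 1/(-1/14773)) = 94850057/(31283*(-146 - 14773)) = (94850057/31283)/(-14919) = (94850057/31283)*(-1/14919) = -94850057/466711077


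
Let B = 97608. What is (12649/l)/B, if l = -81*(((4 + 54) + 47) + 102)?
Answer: -1807/233799048 ≈ -7.7289e-6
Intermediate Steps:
l = -16767 (l = -81*((58 + 47) + 102) = -81*(105 + 102) = -81*207 = -16767)
(12649/l)/B = (12649/(-16767))/97608 = (12649*(-1/16767))*(1/97608) = -12649/16767*1/97608 = -1807/233799048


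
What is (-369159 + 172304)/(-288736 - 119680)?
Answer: 196855/408416 ≈ 0.48200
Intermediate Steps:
(-369159 + 172304)/(-288736 - 119680) = -196855/(-408416) = -196855*(-1/408416) = 196855/408416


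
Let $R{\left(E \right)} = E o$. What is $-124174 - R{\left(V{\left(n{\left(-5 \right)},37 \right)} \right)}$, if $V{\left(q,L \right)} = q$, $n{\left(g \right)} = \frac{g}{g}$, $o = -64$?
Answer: $-124110$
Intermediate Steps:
$n{\left(g \right)} = 1$
$R{\left(E \right)} = - 64 E$ ($R{\left(E \right)} = E \left(-64\right) = - 64 E$)
$-124174 - R{\left(V{\left(n{\left(-5 \right)},37 \right)} \right)} = -124174 - \left(-64\right) 1 = -124174 - -64 = -124174 + 64 = -124110$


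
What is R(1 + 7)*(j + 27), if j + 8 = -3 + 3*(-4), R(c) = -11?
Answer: -44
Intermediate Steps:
j = -23 (j = -8 + (-3 + 3*(-4)) = -8 + (-3 - 12) = -8 - 15 = -23)
R(1 + 7)*(j + 27) = -11*(-23 + 27) = -11*4 = -44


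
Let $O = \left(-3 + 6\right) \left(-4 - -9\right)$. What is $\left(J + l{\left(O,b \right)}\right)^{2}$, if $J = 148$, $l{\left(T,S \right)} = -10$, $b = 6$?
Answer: $19044$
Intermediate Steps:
$O = 15$ ($O = 3 \left(-4 + 9\right) = 3 \cdot 5 = 15$)
$\left(J + l{\left(O,b \right)}\right)^{2} = \left(148 - 10\right)^{2} = 138^{2} = 19044$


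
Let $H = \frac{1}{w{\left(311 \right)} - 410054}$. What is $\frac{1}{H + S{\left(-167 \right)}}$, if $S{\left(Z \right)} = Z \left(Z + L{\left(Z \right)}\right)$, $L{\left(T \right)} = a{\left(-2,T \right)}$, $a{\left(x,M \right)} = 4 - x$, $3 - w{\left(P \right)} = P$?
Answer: $\frac{410362}{11033403093} \approx 3.7193 \cdot 10^{-5}$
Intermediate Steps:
$w{\left(P \right)} = 3 - P$
$L{\left(T \right)} = 6$ ($L{\left(T \right)} = 4 - -2 = 4 + 2 = 6$)
$H = - \frac{1}{410362}$ ($H = \frac{1}{\left(3 - 311\right) - 410054} = \frac{1}{-308 - 410054} = \frac{1}{-410362} = - \frac{1}{410362} \approx -2.4369 \cdot 10^{-6}$)
$S{\left(Z \right)} = Z \left(6 + Z\right)$ ($S{\left(Z \right)} = Z \left(Z + 6\right) = Z \left(6 + Z\right)$)
$\frac{1}{H + S{\left(-167 \right)}} = \frac{1}{- \frac{1}{410362} - 167 \left(6 - 167\right)} = \frac{1}{- \frac{1}{410362} - -26887} = \frac{1}{- \frac{1}{410362} + 26887} = \frac{1}{\frac{11033403093}{410362}} = \frac{410362}{11033403093}$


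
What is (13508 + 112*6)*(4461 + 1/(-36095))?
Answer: 456652135784/7219 ≈ 6.3257e+7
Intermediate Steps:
(13508 + 112*6)*(4461 + 1/(-36095)) = (13508 + 672)*(4461 - 1/36095) = 14180*(161019794/36095) = 456652135784/7219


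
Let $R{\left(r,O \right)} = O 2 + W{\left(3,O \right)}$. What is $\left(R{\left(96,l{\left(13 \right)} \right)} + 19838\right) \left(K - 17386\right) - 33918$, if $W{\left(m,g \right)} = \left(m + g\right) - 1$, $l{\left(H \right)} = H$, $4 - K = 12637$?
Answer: $-596781619$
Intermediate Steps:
$K = -12633$ ($K = 4 - 12637 = -12633$)
$W{\left(m,g \right)} = -1 + g + m$ ($W{\left(m,g \right)} = \left(g + m\right) - 1 = -1 + g + m$)
$R{\left(r,O \right)} = 2 + 3 O$ ($R{\left(r,O \right)} = O 2 + \left(-1 + O + 3\right) = 2 O + \left(2 + O\right) = 2 + 3 O$)
$\left(R{\left(96,l{\left(13 \right)} \right)} + 19838\right) \left(K - 17386\right) - 33918 = \left(\left(2 + 3 \cdot 13\right) + 19838\right) \left(-12633 - 17386\right) - 33918 = \left(\left(2 + 39\right) + 19838\right) \left(-30019\right) - 33918 = \left(41 + 19838\right) \left(-30019\right) - 33918 = 19879 \left(-30019\right) - 33918 = -596747701 - 33918 = -596781619$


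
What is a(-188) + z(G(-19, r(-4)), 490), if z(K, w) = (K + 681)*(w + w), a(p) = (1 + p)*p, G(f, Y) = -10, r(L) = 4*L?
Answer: 692736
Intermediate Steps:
a(p) = p*(1 + p)
z(K, w) = 2*w*(681 + K) (z(K, w) = (681 + K)*(2*w) = 2*w*(681 + K))
a(-188) + z(G(-19, r(-4)), 490) = -188*(1 - 188) + 2*490*(681 - 10) = -188*(-187) + 2*490*671 = 35156 + 657580 = 692736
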